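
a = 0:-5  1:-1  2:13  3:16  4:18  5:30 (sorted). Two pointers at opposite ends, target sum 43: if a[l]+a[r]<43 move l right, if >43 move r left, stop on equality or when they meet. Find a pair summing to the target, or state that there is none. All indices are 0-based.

(13, 30)

[0,5] -5+30=25 <43 → l++
[1,5] -1+30=29 <43 → l++
[2,5] 13+30=43 → found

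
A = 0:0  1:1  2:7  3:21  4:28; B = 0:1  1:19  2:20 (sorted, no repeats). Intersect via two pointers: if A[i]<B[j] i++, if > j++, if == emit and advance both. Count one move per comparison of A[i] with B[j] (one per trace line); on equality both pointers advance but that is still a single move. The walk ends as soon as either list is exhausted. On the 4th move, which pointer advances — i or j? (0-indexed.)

i=0 j=0: 0<1, i++
i=1 j=0: 1==1 emit, i++,j++
i=2 j=1: 7<19, i++
i=3 j=1: 21>19, j++

j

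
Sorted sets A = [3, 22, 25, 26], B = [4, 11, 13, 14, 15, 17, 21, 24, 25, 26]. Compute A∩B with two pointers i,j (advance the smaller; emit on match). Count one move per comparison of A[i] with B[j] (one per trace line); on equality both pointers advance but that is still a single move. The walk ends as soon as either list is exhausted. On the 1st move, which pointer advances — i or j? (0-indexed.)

i

i=0 j=0: 3<4, i++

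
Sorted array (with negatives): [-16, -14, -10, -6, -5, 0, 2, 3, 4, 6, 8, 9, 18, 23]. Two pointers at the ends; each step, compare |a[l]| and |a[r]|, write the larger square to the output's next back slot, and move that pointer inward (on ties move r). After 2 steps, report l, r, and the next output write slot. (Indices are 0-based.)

l=0, r=11, next write slot=11

l=0 r=13: |-16|<=|23| out[13]=529, r--
l=0 r=12: |-16|<=|18| out[12]=324, r--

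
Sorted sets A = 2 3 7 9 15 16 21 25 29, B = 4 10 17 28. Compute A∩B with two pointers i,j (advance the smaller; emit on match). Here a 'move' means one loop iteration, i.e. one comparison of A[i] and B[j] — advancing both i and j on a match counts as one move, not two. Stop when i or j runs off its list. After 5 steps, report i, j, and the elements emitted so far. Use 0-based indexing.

i=4, j=1, emitted=[]

i=0 j=0: 2<4, i++
i=1 j=0: 3<4, i++
i=2 j=0: 7>4, j++
i=2 j=1: 7<10, i++
i=3 j=1: 9<10, i++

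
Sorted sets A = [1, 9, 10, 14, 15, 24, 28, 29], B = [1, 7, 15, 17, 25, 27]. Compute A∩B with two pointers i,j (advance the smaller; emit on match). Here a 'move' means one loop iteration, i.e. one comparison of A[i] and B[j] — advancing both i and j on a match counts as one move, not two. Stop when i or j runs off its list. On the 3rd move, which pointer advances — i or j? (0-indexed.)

i

i=0 j=0: 1==1 emit, i++,j++
i=1 j=1: 9>7, j++
i=1 j=2: 9<15, i++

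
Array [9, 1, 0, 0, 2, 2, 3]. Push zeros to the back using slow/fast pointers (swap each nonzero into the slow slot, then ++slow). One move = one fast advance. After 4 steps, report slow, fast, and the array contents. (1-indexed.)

slow=3, fast=5, a=[9, 1, 0, 0, 2, 2, 3]

slow=1 fast=1: a[fast]=9≠0 swap→a[1]=9, slow++,fast++
slow=2 fast=2: a[fast]=1≠0 swap→a[2]=1, slow++,fast++
slow=3 fast=3: a[fast]=0, fast++
slow=3 fast=4: a[fast]=0, fast++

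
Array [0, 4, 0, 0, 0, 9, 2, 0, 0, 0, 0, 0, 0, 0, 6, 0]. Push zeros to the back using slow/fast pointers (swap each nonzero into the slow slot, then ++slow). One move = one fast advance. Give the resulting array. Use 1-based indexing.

[4, 9, 2, 6, 0, 0, 0, 0, 0, 0, 0, 0, 0, 0, 0, 0]

(s=1,f=1) a[fast]=0 → fast++
(s=1,f=2) a[fast]=4≠0 swap→a[1]=4 → slow++,fast++
(s=2,f=3) a[fast]=0 → fast++
(s=2,f=4) a[fast]=0 → fast++
(s=2,f=5) a[fast]=0 → fast++
(s=2,f=6) a[fast]=9≠0 swap→a[2]=9 → slow++,fast++
(s=3,f=7) a[fast]=2≠0 swap→a[3]=2 → slow++,fast++
(s=4,f=8) a[fast]=0 → fast++
(s=4,f=9) a[fast]=0 → fast++
(s=4,f=10) a[fast]=0 → fast++
(s=4,f=11) a[fast]=0 → fast++
(s=4,f=12) a[fast]=0 → fast++
(s=4,f=13) a[fast]=0 → fast++
(s=4,f=14) a[fast]=0 → fast++
(s=4,f=15) a[fast]=6≠0 swap→a[4]=6 → slow++,fast++
(s=5,f=16) a[fast]=0 → fast++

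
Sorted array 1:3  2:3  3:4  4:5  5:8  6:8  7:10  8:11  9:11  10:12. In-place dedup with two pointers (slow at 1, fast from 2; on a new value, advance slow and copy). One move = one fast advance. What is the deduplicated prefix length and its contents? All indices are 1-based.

(s=1,f=2) a[fast]=3=a[slow] dup → fast++
(s=1,f=3) a[fast]=4≠a[slow]=3 write a[2]=4 → slow++,fast++
(s=2,f=4) a[fast]=5≠a[slow]=4 write a[3]=5 → slow++,fast++
(s=3,f=5) a[fast]=8≠a[slow]=5 write a[4]=8 → slow++,fast++
(s=4,f=6) a[fast]=8=a[slow] dup → fast++
(s=4,f=7) a[fast]=10≠a[slow]=8 write a[5]=10 → slow++,fast++
(s=5,f=8) a[fast]=11≠a[slow]=10 write a[6]=11 → slow++,fast++
(s=6,f=9) a[fast]=11=a[slow] dup → fast++
(s=6,f=10) a[fast]=12≠a[slow]=11 write a[7]=12 → slow++,fast++

length 7; prefix = [3, 4, 5, 8, 10, 11, 12]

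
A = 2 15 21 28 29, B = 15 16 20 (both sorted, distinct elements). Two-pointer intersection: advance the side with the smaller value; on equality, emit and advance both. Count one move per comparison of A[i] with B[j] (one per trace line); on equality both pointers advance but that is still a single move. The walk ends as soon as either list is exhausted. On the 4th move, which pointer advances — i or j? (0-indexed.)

j

i=0 j=0: 2<15, i++
i=1 j=0: 15==15 emit, i++,j++
i=2 j=1: 21>16, j++
i=2 j=2: 21>20, j++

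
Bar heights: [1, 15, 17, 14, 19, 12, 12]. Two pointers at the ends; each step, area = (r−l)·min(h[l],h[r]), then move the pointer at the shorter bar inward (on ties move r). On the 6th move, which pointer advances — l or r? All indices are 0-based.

l

[0,6] min(1,12)*6=6 best=6 * → l++
[1,6] min(15,12)*5=60 best=60 * → r--
[1,5] min(15,12)*4=48 best=60 → r--
[1,4] min(15,19)*3=45 best=60 → l++
[2,4] min(17,19)*2=34 best=60 → l++
[3,4] min(14,19)*1=14 best=60 → l++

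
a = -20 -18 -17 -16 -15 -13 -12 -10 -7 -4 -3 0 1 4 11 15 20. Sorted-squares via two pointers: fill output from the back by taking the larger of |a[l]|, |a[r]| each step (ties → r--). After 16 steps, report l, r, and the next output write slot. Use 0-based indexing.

[0,16] |-20|<=|20| out[16]=400 → r--
[0,15] |-20|>|15| out[15]=400 → l++
[1,15] |-18|>|15| out[14]=324 → l++
[2,15] |-17|>|15| out[13]=289 → l++
[3,15] |-16|>|15| out[12]=256 → l++
[4,15] |-15|<=|15| out[11]=225 → r--
[4,14] |-15|>|11| out[10]=225 → l++
[5,14] |-13|>|11| out[9]=169 → l++
[6,14] |-12|>|11| out[8]=144 → l++
[7,14] |-10|<=|11| out[7]=121 → r--
[7,13] |-10|>|4| out[6]=100 → l++
[8,13] |-7|>|4| out[5]=49 → l++
[9,13] |-4|<=|4| out[4]=16 → r--
[9,12] |-4|>|1| out[3]=16 → l++
[10,12] |-3|>|1| out[2]=9 → l++
[11,12] |0|<=|1| out[1]=1 → r--

l=11, r=11, next write slot=0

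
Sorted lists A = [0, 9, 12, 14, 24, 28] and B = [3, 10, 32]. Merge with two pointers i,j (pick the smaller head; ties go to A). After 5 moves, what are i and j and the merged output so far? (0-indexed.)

[i=0,j=0] A[i]=0<=B[j]=3 take 0 → i++
[i=1,j=0] A[i]=9>B[j]=3 take 3 → j++
[i=1,j=1] A[i]=9<=B[j]=10 take 9 → i++
[i=2,j=1] A[i]=12>B[j]=10 take 10 → j++
[i=2,j=2] A[i]=12<=B[j]=32 take 12 → i++

i=3, j=2, merged so far=[0, 3, 9, 10, 12]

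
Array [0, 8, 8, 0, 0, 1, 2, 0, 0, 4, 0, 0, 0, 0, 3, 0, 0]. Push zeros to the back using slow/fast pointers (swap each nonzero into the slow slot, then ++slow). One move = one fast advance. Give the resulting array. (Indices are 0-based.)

[8, 8, 1, 2, 4, 3, 0, 0, 0, 0, 0, 0, 0, 0, 0, 0, 0]

slow=0 fast=0: a[fast]=0, fast++
slow=0 fast=1: a[fast]=8≠0 swap→a[0]=8, slow++,fast++
slow=1 fast=2: a[fast]=8≠0 swap→a[1]=8, slow++,fast++
slow=2 fast=3: a[fast]=0, fast++
slow=2 fast=4: a[fast]=0, fast++
slow=2 fast=5: a[fast]=1≠0 swap→a[2]=1, slow++,fast++
slow=3 fast=6: a[fast]=2≠0 swap→a[3]=2, slow++,fast++
slow=4 fast=7: a[fast]=0, fast++
slow=4 fast=8: a[fast]=0, fast++
slow=4 fast=9: a[fast]=4≠0 swap→a[4]=4, slow++,fast++
slow=5 fast=10: a[fast]=0, fast++
slow=5 fast=11: a[fast]=0, fast++
slow=5 fast=12: a[fast]=0, fast++
slow=5 fast=13: a[fast]=0, fast++
slow=5 fast=14: a[fast]=3≠0 swap→a[5]=3, slow++,fast++
slow=6 fast=15: a[fast]=0, fast++
slow=6 fast=16: a[fast]=0, fast++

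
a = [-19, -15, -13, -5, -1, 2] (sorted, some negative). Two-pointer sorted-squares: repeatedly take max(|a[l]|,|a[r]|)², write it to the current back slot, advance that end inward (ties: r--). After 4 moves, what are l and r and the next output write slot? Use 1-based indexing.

l=5, r=6, next write slot=2

l=1 r=6: |-19|>|2| out[6]=361, l++
l=2 r=6: |-15|>|2| out[5]=225, l++
l=3 r=6: |-13|>|2| out[4]=169, l++
l=4 r=6: |-5|>|2| out[3]=25, l++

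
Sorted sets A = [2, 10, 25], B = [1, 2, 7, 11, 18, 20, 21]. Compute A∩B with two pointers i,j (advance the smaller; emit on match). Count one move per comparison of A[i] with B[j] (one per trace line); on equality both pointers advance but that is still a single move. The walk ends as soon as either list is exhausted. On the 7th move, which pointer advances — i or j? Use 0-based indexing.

j

[i=0,j=0] 2>1 → j++
[i=0,j=1] 2==2 emit → i++,j++
[i=1,j=2] 10>7 → j++
[i=1,j=3] 10<11 → i++
[i=2,j=3] 25>11 → j++
[i=2,j=4] 25>18 → j++
[i=2,j=5] 25>20 → j++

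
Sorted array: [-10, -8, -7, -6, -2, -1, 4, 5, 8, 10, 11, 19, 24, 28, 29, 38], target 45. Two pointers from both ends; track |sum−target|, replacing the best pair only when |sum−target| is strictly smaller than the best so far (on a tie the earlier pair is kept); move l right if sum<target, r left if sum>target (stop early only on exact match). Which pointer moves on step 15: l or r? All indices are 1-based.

l=1 r=16: -10+38=28 d=17 *, l++
l=2 r=16: -8+38=30 d=15 *, l++
l=3 r=16: -7+38=31 d=14 *, l++
l=4 r=16: -6+38=32 d=13 *, l++
l=5 r=16: -2+38=36 d=9 *, l++
l=6 r=16: -1+38=37 d=8 *, l++
l=7 r=16: 4+38=42 d=3 *, l++
l=8 r=16: 5+38=43 d=2 *, l++
l=9 r=16: 8+38=46 d=1 *, r--
l=9 r=15: 8+29=37 d=8, l++
l=10 r=15: 10+29=39 d=6, l++
l=11 r=15: 11+29=40 d=5, l++
l=12 r=15: 19+29=48 d=3, r--
l=12 r=14: 19+28=47 d=2, r--
l=12 r=13: 19+24=43 d=2, l++

l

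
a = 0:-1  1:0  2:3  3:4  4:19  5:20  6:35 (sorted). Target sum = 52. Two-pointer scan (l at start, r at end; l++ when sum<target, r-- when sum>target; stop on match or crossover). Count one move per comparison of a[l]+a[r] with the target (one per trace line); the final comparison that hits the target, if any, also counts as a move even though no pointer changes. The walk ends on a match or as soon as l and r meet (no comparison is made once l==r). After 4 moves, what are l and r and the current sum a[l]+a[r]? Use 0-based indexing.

[0,6] -1+35=34 <52 → l++
[1,6] 0+35=35 <52 → l++
[2,6] 3+35=38 <52 → l++
[3,6] 4+35=39 <52 → l++

l=4, r=6, sum=54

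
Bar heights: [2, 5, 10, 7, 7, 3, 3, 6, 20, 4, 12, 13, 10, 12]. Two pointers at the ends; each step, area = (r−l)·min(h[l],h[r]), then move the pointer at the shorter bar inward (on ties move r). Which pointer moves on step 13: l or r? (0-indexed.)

r

[0,13] min(2,12)*13=26 best=26 * → l++
[1,13] min(5,12)*12=60 best=60 * → l++
[2,13] min(10,12)*11=110 best=110 * → l++
[3,13] min(7,12)*10=70 best=110 → l++
[4,13] min(7,12)*9=63 best=110 → l++
[5,13] min(3,12)*8=24 best=110 → l++
[6,13] min(3,12)*7=21 best=110 → l++
[7,13] min(6,12)*6=36 best=110 → l++
[8,13] min(20,12)*5=60 best=110 → r--
[8,12] min(20,10)*4=40 best=110 → r--
[8,11] min(20,13)*3=39 best=110 → r--
[8,10] min(20,12)*2=24 best=110 → r--
[8,9] min(20,4)*1=4 best=110 → r--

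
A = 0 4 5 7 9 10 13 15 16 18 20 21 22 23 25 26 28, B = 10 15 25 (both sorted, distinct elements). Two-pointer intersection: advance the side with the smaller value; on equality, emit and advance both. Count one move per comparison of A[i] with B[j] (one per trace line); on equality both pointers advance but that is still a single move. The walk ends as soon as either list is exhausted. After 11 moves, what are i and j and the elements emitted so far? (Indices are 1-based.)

i=1 j=1: 0<10, i++
i=2 j=1: 4<10, i++
i=3 j=1: 5<10, i++
i=4 j=1: 7<10, i++
i=5 j=1: 9<10, i++
i=6 j=1: 10==10 emit, i++,j++
i=7 j=2: 13<15, i++
i=8 j=2: 15==15 emit, i++,j++
i=9 j=3: 16<25, i++
i=10 j=3: 18<25, i++
i=11 j=3: 20<25, i++

i=12, j=3, emitted=[10, 15]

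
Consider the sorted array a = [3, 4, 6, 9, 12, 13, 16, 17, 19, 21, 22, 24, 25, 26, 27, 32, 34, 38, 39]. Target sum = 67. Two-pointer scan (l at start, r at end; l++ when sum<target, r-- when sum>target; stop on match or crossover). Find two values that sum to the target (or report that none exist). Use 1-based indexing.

no pair

[1,19] 3+39=42 <67 → l++
[2,19] 4+39=43 <67 → l++
[3,19] 6+39=45 <67 → l++
[4,19] 9+39=48 <67 → l++
[5,19] 12+39=51 <67 → l++
[6,19] 13+39=52 <67 → l++
[7,19] 16+39=55 <67 → l++
[8,19] 17+39=56 <67 → l++
[9,19] 19+39=58 <67 → l++
[10,19] 21+39=60 <67 → l++
[11,19] 22+39=61 <67 → l++
[12,19] 24+39=63 <67 → l++
[13,19] 25+39=64 <67 → l++
[14,19] 26+39=65 <67 → l++
[15,19] 27+39=66 <67 → l++
[16,19] 32+39=71 >67 → r--
[16,18] 32+38=70 >67 → r--
[16,17] 32+34=66 <67 → l++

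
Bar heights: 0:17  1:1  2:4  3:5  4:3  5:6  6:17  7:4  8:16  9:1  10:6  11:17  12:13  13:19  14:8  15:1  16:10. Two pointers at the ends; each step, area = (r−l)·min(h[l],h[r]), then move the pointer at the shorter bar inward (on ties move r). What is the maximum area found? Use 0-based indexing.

l=0 r=16: min(17,10)*16=160 best=160 *, r--
l=0 r=15: min(17,1)*15=15 best=160, r--
l=0 r=14: min(17,8)*14=112 best=160, r--
l=0 r=13: min(17,19)*13=221 best=221 *, l++
l=1 r=13: min(1,19)*12=12 best=221, l++
l=2 r=13: min(4,19)*11=44 best=221, l++
l=3 r=13: min(5,19)*10=50 best=221, l++
l=4 r=13: min(3,19)*9=27 best=221, l++
l=5 r=13: min(6,19)*8=48 best=221, l++
l=6 r=13: min(17,19)*7=119 best=221, l++
l=7 r=13: min(4,19)*6=24 best=221, l++
l=8 r=13: min(16,19)*5=80 best=221, l++
l=9 r=13: min(1,19)*4=4 best=221, l++
l=10 r=13: min(6,19)*3=18 best=221, l++
l=11 r=13: min(17,19)*2=34 best=221, l++
l=12 r=13: min(13,19)*1=13 best=221, l++

max area = 221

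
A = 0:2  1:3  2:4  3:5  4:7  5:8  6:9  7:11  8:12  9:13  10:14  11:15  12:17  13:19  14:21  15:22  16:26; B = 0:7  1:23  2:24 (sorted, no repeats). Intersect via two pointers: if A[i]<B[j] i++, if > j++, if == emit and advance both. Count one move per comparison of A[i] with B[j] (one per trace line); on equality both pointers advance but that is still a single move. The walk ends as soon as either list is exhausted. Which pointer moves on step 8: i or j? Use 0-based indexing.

i

i=0 j=0: 2<7, i++
i=1 j=0: 3<7, i++
i=2 j=0: 4<7, i++
i=3 j=0: 5<7, i++
i=4 j=0: 7==7 emit, i++,j++
i=5 j=1: 8<23, i++
i=6 j=1: 9<23, i++
i=7 j=1: 11<23, i++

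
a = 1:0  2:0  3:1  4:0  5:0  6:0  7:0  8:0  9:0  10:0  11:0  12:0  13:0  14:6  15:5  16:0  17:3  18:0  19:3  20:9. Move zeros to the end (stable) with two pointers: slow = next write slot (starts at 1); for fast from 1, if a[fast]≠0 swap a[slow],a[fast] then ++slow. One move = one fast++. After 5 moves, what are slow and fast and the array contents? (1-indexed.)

slow=2, fast=6, a=[1, 0, 0, 0, 0, 0, 0, 0, 0, 0, 0, 0, 0, 6, 5, 0, 3, 0, 3, 9]

(s=1,f=1) a[fast]=0 → fast++
(s=1,f=2) a[fast]=0 → fast++
(s=1,f=3) a[fast]=1≠0 swap→a[1]=1 → slow++,fast++
(s=2,f=4) a[fast]=0 → fast++
(s=2,f=5) a[fast]=0 → fast++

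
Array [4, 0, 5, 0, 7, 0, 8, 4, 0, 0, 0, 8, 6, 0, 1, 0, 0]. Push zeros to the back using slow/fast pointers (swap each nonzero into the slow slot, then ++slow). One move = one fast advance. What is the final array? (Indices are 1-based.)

slow=1 fast=1: a[fast]=4≠0 swap→a[1]=4, slow++,fast++
slow=2 fast=2: a[fast]=0, fast++
slow=2 fast=3: a[fast]=5≠0 swap→a[2]=5, slow++,fast++
slow=3 fast=4: a[fast]=0, fast++
slow=3 fast=5: a[fast]=7≠0 swap→a[3]=7, slow++,fast++
slow=4 fast=6: a[fast]=0, fast++
slow=4 fast=7: a[fast]=8≠0 swap→a[4]=8, slow++,fast++
slow=5 fast=8: a[fast]=4≠0 swap→a[5]=4, slow++,fast++
slow=6 fast=9: a[fast]=0, fast++
slow=6 fast=10: a[fast]=0, fast++
slow=6 fast=11: a[fast]=0, fast++
slow=6 fast=12: a[fast]=8≠0 swap→a[6]=8, slow++,fast++
slow=7 fast=13: a[fast]=6≠0 swap→a[7]=6, slow++,fast++
slow=8 fast=14: a[fast]=0, fast++
slow=8 fast=15: a[fast]=1≠0 swap→a[8]=1, slow++,fast++
slow=9 fast=16: a[fast]=0, fast++
slow=9 fast=17: a[fast]=0, fast++

[4, 5, 7, 8, 4, 8, 6, 1, 0, 0, 0, 0, 0, 0, 0, 0, 0]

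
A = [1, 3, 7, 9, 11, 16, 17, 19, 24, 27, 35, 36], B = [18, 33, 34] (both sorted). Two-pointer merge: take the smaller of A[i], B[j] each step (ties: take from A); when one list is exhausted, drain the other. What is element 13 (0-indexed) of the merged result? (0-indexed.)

[i=0,j=0] A[i]=1<=B[j]=18 take 1 → i++
[i=1,j=0] A[i]=3<=B[j]=18 take 3 → i++
[i=2,j=0] A[i]=7<=B[j]=18 take 7 → i++
[i=3,j=0] A[i]=9<=B[j]=18 take 9 → i++
[i=4,j=0] A[i]=11<=B[j]=18 take 11 → i++
[i=5,j=0] A[i]=16<=B[j]=18 take 16 → i++
[i=6,j=0] A[i]=17<=B[j]=18 take 17 → i++
[i=7,j=0] A[i]=19>B[j]=18 take 18 → j++
[i=7,j=1] A[i]=19<=B[j]=33 take 19 → i++
[i=8,j=1] A[i]=24<=B[j]=33 take 24 → i++
[i=9,j=1] A[i]=27<=B[j]=33 take 27 → i++
[i=10,j=1] A[i]=35>B[j]=33 take 33 → j++
[i=10,j=2] A[i]=35>B[j]=34 take 34 → j++
[i=10,j=3] B done, take A[i]=35 → i++
[i=11,j=3] B done, take A[i]=36 → i++

merged[13] = 35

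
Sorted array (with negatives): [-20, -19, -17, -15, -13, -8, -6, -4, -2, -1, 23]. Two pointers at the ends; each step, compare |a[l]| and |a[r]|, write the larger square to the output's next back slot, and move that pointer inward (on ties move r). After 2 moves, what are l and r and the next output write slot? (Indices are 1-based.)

l=2, r=10, next write slot=9

[1,11] |-20|<=|23| out[11]=529 → r--
[1,10] |-20|>|-1| out[10]=400 → l++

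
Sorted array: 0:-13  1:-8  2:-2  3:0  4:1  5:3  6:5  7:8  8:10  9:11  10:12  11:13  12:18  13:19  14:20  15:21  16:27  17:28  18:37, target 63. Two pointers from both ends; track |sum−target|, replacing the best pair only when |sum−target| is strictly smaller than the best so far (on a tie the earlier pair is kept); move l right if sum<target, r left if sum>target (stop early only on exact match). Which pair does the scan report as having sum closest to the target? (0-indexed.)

l=0 r=18: -13+37=24 d=39 *, l++
l=1 r=18: -8+37=29 d=34 *, l++
l=2 r=18: -2+37=35 d=28 *, l++
l=3 r=18: 0+37=37 d=26 *, l++
l=4 r=18: 1+37=38 d=25 *, l++
l=5 r=18: 3+37=40 d=23 *, l++
l=6 r=18: 5+37=42 d=21 *, l++
l=7 r=18: 8+37=45 d=18 *, l++
l=8 r=18: 10+37=47 d=16 *, l++
l=9 r=18: 11+37=48 d=15 *, l++
l=10 r=18: 12+37=49 d=14 *, l++
l=11 r=18: 13+37=50 d=13 *, l++
l=12 r=18: 18+37=55 d=8 *, l++
l=13 r=18: 19+37=56 d=7 *, l++
l=14 r=18: 20+37=57 d=6 *, l++
l=15 r=18: 21+37=58 d=5 *, l++
l=16 r=18: 27+37=64 d=1 *, r--
l=16 r=17: 27+28=55 d=8, l++

pair (27, 37) with sum 64 (|Δ|=1)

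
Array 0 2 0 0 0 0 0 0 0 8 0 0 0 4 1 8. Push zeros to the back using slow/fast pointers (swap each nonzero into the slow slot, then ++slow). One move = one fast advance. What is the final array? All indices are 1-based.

[2, 8, 4, 1, 8, 0, 0, 0, 0, 0, 0, 0, 0, 0, 0, 0]

(s=1,f=1) a[fast]=0 → fast++
(s=1,f=2) a[fast]=2≠0 swap→a[1]=2 → slow++,fast++
(s=2,f=3) a[fast]=0 → fast++
(s=2,f=4) a[fast]=0 → fast++
(s=2,f=5) a[fast]=0 → fast++
(s=2,f=6) a[fast]=0 → fast++
(s=2,f=7) a[fast]=0 → fast++
(s=2,f=8) a[fast]=0 → fast++
(s=2,f=9) a[fast]=0 → fast++
(s=2,f=10) a[fast]=8≠0 swap→a[2]=8 → slow++,fast++
(s=3,f=11) a[fast]=0 → fast++
(s=3,f=12) a[fast]=0 → fast++
(s=3,f=13) a[fast]=0 → fast++
(s=3,f=14) a[fast]=4≠0 swap→a[3]=4 → slow++,fast++
(s=4,f=15) a[fast]=1≠0 swap→a[4]=1 → slow++,fast++
(s=5,f=16) a[fast]=8≠0 swap→a[5]=8 → slow++,fast++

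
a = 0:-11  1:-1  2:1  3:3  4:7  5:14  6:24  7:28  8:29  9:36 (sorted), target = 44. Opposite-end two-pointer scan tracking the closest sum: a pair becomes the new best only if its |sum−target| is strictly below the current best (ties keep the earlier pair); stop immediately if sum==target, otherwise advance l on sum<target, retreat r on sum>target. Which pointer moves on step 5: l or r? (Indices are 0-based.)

l=0 r=9: -11+36=25 d=19 *, l++
l=1 r=9: -1+36=35 d=9 *, l++
l=2 r=9: 1+36=37 d=7 *, l++
l=3 r=9: 3+36=39 d=5 *, l++
l=4 r=9: 7+36=43 d=1 *, l++

l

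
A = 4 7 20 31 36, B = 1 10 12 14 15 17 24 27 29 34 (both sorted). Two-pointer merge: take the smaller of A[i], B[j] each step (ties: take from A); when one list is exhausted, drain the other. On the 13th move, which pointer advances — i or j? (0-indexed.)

i

[i=0,j=0] A[i]=4>B[j]=1 take 1 → j++
[i=0,j=1] A[i]=4<=B[j]=10 take 4 → i++
[i=1,j=1] A[i]=7<=B[j]=10 take 7 → i++
[i=2,j=1] A[i]=20>B[j]=10 take 10 → j++
[i=2,j=2] A[i]=20>B[j]=12 take 12 → j++
[i=2,j=3] A[i]=20>B[j]=14 take 14 → j++
[i=2,j=4] A[i]=20>B[j]=15 take 15 → j++
[i=2,j=5] A[i]=20>B[j]=17 take 17 → j++
[i=2,j=6] A[i]=20<=B[j]=24 take 20 → i++
[i=3,j=6] A[i]=31>B[j]=24 take 24 → j++
[i=3,j=7] A[i]=31>B[j]=27 take 27 → j++
[i=3,j=8] A[i]=31>B[j]=29 take 29 → j++
[i=3,j=9] A[i]=31<=B[j]=34 take 31 → i++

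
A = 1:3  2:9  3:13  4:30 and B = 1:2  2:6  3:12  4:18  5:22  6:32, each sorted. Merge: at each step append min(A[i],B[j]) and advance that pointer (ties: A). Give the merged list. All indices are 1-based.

i=1 j=1: A[i]=3>B[j]=2 take 2, j++
i=1 j=2: A[i]=3<=B[j]=6 take 3, i++
i=2 j=2: A[i]=9>B[j]=6 take 6, j++
i=2 j=3: A[i]=9<=B[j]=12 take 9, i++
i=3 j=3: A[i]=13>B[j]=12 take 12, j++
i=3 j=4: A[i]=13<=B[j]=18 take 13, i++
i=4 j=4: A[i]=30>B[j]=18 take 18, j++
i=4 j=5: A[i]=30>B[j]=22 take 22, j++
i=4 j=6: A[i]=30<=B[j]=32 take 30, i++
i=5 j=6: A done, take B[j]=32, j++

[2, 3, 6, 9, 12, 13, 18, 22, 30, 32]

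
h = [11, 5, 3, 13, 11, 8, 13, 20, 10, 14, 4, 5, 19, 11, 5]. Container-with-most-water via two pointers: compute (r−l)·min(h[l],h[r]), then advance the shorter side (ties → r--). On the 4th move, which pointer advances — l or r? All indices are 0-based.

l

l=0 r=14: min(11,5)*14=70 best=70 *, r--
l=0 r=13: min(11,11)*13=143 best=143 *, r--
l=0 r=12: min(11,19)*12=132 best=143, l++
l=1 r=12: min(5,19)*11=55 best=143, l++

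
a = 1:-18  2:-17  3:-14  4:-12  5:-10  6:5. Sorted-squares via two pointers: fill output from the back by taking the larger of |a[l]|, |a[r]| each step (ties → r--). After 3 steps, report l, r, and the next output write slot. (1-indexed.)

l=4, r=6, next write slot=3

l=1 r=6: |-18|>|5| out[6]=324, l++
l=2 r=6: |-17|>|5| out[5]=289, l++
l=3 r=6: |-14|>|5| out[4]=196, l++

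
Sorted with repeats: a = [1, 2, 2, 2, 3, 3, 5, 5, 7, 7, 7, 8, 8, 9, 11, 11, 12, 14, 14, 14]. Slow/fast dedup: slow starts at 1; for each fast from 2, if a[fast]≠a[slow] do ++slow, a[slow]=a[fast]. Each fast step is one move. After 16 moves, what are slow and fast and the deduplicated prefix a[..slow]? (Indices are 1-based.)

slow=9, fast=18, prefix=[1, 2, 3, 5, 7, 8, 9, 11, 12]

(s=1,f=2) a[fast]=2≠a[slow]=1 write a[2]=2 → slow++,fast++
(s=2,f=3) a[fast]=2=a[slow] dup → fast++
(s=2,f=4) a[fast]=2=a[slow] dup → fast++
(s=2,f=5) a[fast]=3≠a[slow]=2 write a[3]=3 → slow++,fast++
(s=3,f=6) a[fast]=3=a[slow] dup → fast++
(s=3,f=7) a[fast]=5≠a[slow]=3 write a[4]=5 → slow++,fast++
(s=4,f=8) a[fast]=5=a[slow] dup → fast++
(s=4,f=9) a[fast]=7≠a[slow]=5 write a[5]=7 → slow++,fast++
(s=5,f=10) a[fast]=7=a[slow] dup → fast++
(s=5,f=11) a[fast]=7=a[slow] dup → fast++
(s=5,f=12) a[fast]=8≠a[slow]=7 write a[6]=8 → slow++,fast++
(s=6,f=13) a[fast]=8=a[slow] dup → fast++
(s=6,f=14) a[fast]=9≠a[slow]=8 write a[7]=9 → slow++,fast++
(s=7,f=15) a[fast]=11≠a[slow]=9 write a[8]=11 → slow++,fast++
(s=8,f=16) a[fast]=11=a[slow] dup → fast++
(s=8,f=17) a[fast]=12≠a[slow]=11 write a[9]=12 → slow++,fast++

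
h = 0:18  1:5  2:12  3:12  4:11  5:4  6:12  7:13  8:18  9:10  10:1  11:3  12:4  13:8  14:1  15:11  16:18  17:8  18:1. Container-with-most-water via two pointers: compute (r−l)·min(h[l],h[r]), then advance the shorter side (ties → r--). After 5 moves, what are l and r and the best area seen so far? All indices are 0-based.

l=0, r=13, best area=288

l=0 r=18: min(18,1)*18=18 best=18 *, r--
l=0 r=17: min(18,8)*17=136 best=136 *, r--
l=0 r=16: min(18,18)*16=288 best=288 *, r--
l=0 r=15: min(18,11)*15=165 best=288, r--
l=0 r=14: min(18,1)*14=14 best=288, r--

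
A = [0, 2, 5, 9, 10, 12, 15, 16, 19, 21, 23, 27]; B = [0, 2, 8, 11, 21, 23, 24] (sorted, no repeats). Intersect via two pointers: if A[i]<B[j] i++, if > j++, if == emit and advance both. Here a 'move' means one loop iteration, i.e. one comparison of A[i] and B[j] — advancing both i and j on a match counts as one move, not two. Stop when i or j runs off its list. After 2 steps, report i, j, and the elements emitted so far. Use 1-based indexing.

[i=1,j=1] 0==0 emit → i++,j++
[i=2,j=2] 2==2 emit → i++,j++

i=3, j=3, emitted=[0, 2]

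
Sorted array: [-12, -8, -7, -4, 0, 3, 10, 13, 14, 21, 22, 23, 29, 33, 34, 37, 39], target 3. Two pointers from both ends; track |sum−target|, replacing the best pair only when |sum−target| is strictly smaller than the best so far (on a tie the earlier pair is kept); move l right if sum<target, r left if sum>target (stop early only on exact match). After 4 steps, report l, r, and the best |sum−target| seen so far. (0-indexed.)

[0,16] -12+39=27 d=24 * → r--
[0,15] -12+37=25 d=22 * → r--
[0,14] -12+34=22 d=19 * → r--
[0,13] -12+33=21 d=18 * → r--

l=0, r=12, best |Δ|=18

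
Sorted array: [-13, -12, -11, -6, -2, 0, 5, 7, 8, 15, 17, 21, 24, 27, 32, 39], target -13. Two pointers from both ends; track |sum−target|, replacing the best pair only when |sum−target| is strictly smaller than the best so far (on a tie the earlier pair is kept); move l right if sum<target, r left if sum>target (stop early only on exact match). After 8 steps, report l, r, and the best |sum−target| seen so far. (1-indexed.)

[1,16] -13+39=26 d=39 * → r--
[1,15] -13+32=19 d=32 * → r--
[1,14] -13+27=14 d=27 * → r--
[1,13] -13+24=11 d=24 * → r--
[1,12] -13+21=8 d=21 * → r--
[1,11] -13+17=4 d=17 * → r--
[1,10] -13+15=2 d=15 * → r--
[1,9] -13+8=-5 d=8 * → r--

l=1, r=8, best |Δ|=8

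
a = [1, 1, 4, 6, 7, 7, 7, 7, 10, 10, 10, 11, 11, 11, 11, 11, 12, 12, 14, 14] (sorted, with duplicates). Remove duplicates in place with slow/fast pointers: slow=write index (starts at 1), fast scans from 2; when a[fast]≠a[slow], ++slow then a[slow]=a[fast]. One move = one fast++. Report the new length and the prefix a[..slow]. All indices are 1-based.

(s=1,f=2) a[fast]=1=a[slow] dup → fast++
(s=1,f=3) a[fast]=4≠a[slow]=1 write a[2]=4 → slow++,fast++
(s=2,f=4) a[fast]=6≠a[slow]=4 write a[3]=6 → slow++,fast++
(s=3,f=5) a[fast]=7≠a[slow]=6 write a[4]=7 → slow++,fast++
(s=4,f=6) a[fast]=7=a[slow] dup → fast++
(s=4,f=7) a[fast]=7=a[slow] dup → fast++
(s=4,f=8) a[fast]=7=a[slow] dup → fast++
(s=4,f=9) a[fast]=10≠a[slow]=7 write a[5]=10 → slow++,fast++
(s=5,f=10) a[fast]=10=a[slow] dup → fast++
(s=5,f=11) a[fast]=10=a[slow] dup → fast++
(s=5,f=12) a[fast]=11≠a[slow]=10 write a[6]=11 → slow++,fast++
(s=6,f=13) a[fast]=11=a[slow] dup → fast++
(s=6,f=14) a[fast]=11=a[slow] dup → fast++
(s=6,f=15) a[fast]=11=a[slow] dup → fast++
(s=6,f=16) a[fast]=11=a[slow] dup → fast++
(s=6,f=17) a[fast]=12≠a[slow]=11 write a[7]=12 → slow++,fast++
(s=7,f=18) a[fast]=12=a[slow] dup → fast++
(s=7,f=19) a[fast]=14≠a[slow]=12 write a[8]=14 → slow++,fast++
(s=8,f=20) a[fast]=14=a[slow] dup → fast++

length 8; prefix = [1, 4, 6, 7, 10, 11, 12, 14]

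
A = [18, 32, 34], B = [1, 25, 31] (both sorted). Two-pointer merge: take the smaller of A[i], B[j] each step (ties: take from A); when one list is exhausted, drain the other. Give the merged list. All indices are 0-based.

[1, 18, 25, 31, 32, 34]

[i=0,j=0] A[i]=18>B[j]=1 take 1 → j++
[i=0,j=1] A[i]=18<=B[j]=25 take 18 → i++
[i=1,j=1] A[i]=32>B[j]=25 take 25 → j++
[i=1,j=2] A[i]=32>B[j]=31 take 31 → j++
[i=1,j=3] B done, take A[i]=32 → i++
[i=2,j=3] B done, take A[i]=34 → i++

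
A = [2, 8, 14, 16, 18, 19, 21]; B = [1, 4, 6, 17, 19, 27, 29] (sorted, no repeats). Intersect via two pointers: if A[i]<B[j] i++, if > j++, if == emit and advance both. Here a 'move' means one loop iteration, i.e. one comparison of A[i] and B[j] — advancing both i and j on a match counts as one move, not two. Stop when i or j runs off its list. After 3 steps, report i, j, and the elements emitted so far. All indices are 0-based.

i=1, j=2, emitted=[]

[i=0,j=0] 2>1 → j++
[i=0,j=1] 2<4 → i++
[i=1,j=1] 8>4 → j++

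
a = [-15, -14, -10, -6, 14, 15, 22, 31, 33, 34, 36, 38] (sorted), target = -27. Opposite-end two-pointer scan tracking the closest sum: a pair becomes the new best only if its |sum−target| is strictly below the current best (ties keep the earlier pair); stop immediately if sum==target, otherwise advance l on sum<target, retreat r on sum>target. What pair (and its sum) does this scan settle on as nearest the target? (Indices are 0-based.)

[0,11] -15+38=23 d=50 * → r--
[0,10] -15+36=21 d=48 * → r--
[0,9] -15+34=19 d=46 * → r--
[0,8] -15+33=18 d=45 * → r--
[0,7] -15+31=16 d=43 * → r--
[0,6] -15+22=7 d=34 * → r--
[0,5] -15+15=0 d=27 * → r--
[0,4] -15+14=-1 d=26 * → r--
[0,3] -15+-6=-21 d=6 * → r--
[0,2] -15+-10=-25 d=2 * → r--
[0,1] -15+-14=-29 d=2 → l++

pair (-15, -10) with sum -25 (|Δ|=2)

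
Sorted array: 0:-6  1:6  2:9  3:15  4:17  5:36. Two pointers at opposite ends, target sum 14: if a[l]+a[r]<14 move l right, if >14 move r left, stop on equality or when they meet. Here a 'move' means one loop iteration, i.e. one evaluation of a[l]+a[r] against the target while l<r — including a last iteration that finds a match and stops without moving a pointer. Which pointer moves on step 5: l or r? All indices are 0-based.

[0,5] -6+36=30 >14 → r--
[0,4] -6+17=11 <14 → l++
[1,4] 6+17=23 >14 → r--
[1,3] 6+15=21 >14 → r--
[1,2] 6+9=15 >14 → r--

r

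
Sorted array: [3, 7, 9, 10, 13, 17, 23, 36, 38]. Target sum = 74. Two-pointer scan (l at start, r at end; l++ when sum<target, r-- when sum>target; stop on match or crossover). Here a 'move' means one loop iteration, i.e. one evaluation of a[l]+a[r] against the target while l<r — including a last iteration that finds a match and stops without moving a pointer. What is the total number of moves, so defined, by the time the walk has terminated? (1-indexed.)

8 moves

[1,9] 3+38=41 <74 → l++
[2,9] 7+38=45 <74 → l++
[3,9] 9+38=47 <74 → l++
[4,9] 10+38=48 <74 → l++
[5,9] 13+38=51 <74 → l++
[6,9] 17+38=55 <74 → l++
[7,9] 23+38=61 <74 → l++
[8,9] 36+38=74 → found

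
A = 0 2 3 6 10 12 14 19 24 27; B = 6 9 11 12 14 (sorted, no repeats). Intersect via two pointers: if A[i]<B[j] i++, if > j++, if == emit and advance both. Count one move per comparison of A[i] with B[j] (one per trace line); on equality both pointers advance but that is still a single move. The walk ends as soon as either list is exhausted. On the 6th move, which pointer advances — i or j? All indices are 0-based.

i

i=0 j=0: 0<6, i++
i=1 j=0: 2<6, i++
i=2 j=0: 3<6, i++
i=3 j=0: 6==6 emit, i++,j++
i=4 j=1: 10>9, j++
i=4 j=2: 10<11, i++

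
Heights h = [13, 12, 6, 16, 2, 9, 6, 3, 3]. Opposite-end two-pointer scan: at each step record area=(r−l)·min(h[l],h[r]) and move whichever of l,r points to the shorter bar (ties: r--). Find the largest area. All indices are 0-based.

max area = 45

[0,8] min(13,3)*8=24 best=24 * → r--
[0,7] min(13,3)*7=21 best=24 → r--
[0,6] min(13,6)*6=36 best=36 * → r--
[0,5] min(13,9)*5=45 best=45 * → r--
[0,4] min(13,2)*4=8 best=45 → r--
[0,3] min(13,16)*3=39 best=45 → l++
[1,3] min(12,16)*2=24 best=45 → l++
[2,3] min(6,16)*1=6 best=45 → l++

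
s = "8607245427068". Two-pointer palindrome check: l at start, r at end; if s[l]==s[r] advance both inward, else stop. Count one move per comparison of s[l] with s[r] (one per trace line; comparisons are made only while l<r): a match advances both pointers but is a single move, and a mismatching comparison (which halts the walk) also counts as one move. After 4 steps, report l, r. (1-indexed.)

[1,13] '8'=='8' → l++,r--
[2,12] '6'=='6' → l++,r--
[3,11] '0'=='0' → l++,r--
[4,10] '7'=='7' → l++,r--

l=5, r=9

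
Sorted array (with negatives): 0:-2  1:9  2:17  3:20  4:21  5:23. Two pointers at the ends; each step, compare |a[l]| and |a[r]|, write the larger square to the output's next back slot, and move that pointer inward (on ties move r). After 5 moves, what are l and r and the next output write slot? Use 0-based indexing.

l=0, r=0, next write slot=0

[0,5] |-2|<=|23| out[5]=529 → r--
[0,4] |-2|<=|21| out[4]=441 → r--
[0,3] |-2|<=|20| out[3]=400 → r--
[0,2] |-2|<=|17| out[2]=289 → r--
[0,1] |-2|<=|9| out[1]=81 → r--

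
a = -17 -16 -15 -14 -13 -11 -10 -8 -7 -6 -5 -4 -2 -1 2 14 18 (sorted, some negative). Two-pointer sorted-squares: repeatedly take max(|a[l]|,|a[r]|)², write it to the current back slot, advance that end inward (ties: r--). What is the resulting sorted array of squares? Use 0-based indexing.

[1, 4, 4, 16, 25, 36, 49, 64, 100, 121, 169, 196, 196, 225, 256, 289, 324]

l=0 r=16: |-17|<=|18| out[16]=324, r--
l=0 r=15: |-17|>|14| out[15]=289, l++
l=1 r=15: |-16|>|14| out[14]=256, l++
l=2 r=15: |-15|>|14| out[13]=225, l++
l=3 r=15: |-14|<=|14| out[12]=196, r--
l=3 r=14: |-14|>|2| out[11]=196, l++
l=4 r=14: |-13|>|2| out[10]=169, l++
l=5 r=14: |-11|>|2| out[9]=121, l++
l=6 r=14: |-10|>|2| out[8]=100, l++
l=7 r=14: |-8|>|2| out[7]=64, l++
l=8 r=14: |-7|>|2| out[6]=49, l++
l=9 r=14: |-6|>|2| out[5]=36, l++
l=10 r=14: |-5|>|2| out[4]=25, l++
l=11 r=14: |-4|>|2| out[3]=16, l++
l=12 r=14: |-2|<=|2| out[2]=4, r--
l=12 r=13: |-2|>|-1| out[1]=4, l++
l=13 r=13: |-1|<=|-1| out[0]=1, r--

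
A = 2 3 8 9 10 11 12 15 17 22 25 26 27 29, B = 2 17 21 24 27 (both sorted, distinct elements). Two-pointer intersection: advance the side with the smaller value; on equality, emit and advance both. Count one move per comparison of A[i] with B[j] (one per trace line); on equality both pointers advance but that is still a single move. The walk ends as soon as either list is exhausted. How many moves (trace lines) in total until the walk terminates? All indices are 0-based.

15 moves

i=0 j=0: 2==2 emit, i++,j++
i=1 j=1: 3<17, i++
i=2 j=1: 8<17, i++
i=3 j=1: 9<17, i++
i=4 j=1: 10<17, i++
i=5 j=1: 11<17, i++
i=6 j=1: 12<17, i++
i=7 j=1: 15<17, i++
i=8 j=1: 17==17 emit, i++,j++
i=9 j=2: 22>21, j++
i=9 j=3: 22<24, i++
i=10 j=3: 25>24, j++
i=10 j=4: 25<27, i++
i=11 j=4: 26<27, i++
i=12 j=4: 27==27 emit, i++,j++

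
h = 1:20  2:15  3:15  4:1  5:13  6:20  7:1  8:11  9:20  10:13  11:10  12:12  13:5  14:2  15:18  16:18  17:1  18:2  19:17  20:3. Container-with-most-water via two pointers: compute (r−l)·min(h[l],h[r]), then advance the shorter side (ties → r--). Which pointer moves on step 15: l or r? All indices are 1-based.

l=1 r=20: min(20,3)*19=57 best=57 *, r--
l=1 r=19: min(20,17)*18=306 best=306 *, r--
l=1 r=18: min(20,2)*17=34 best=306, r--
l=1 r=17: min(20,1)*16=16 best=306, r--
l=1 r=16: min(20,18)*15=270 best=306, r--
l=1 r=15: min(20,18)*14=252 best=306, r--
l=1 r=14: min(20,2)*13=26 best=306, r--
l=1 r=13: min(20,5)*12=60 best=306, r--
l=1 r=12: min(20,12)*11=132 best=306, r--
l=1 r=11: min(20,10)*10=100 best=306, r--
l=1 r=10: min(20,13)*9=117 best=306, r--
l=1 r=9: min(20,20)*8=160 best=306, r--
l=1 r=8: min(20,11)*7=77 best=306, r--
l=1 r=7: min(20,1)*6=6 best=306, r--
l=1 r=6: min(20,20)*5=100 best=306, r--

r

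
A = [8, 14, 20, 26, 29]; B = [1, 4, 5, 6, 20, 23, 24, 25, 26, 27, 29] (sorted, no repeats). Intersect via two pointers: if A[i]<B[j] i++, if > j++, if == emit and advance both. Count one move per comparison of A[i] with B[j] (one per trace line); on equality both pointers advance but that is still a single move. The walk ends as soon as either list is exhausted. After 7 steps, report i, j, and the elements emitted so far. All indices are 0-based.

i=3, j=5, emitted=[20]

i=0 j=0: 8>1, j++
i=0 j=1: 8>4, j++
i=0 j=2: 8>5, j++
i=0 j=3: 8>6, j++
i=0 j=4: 8<20, i++
i=1 j=4: 14<20, i++
i=2 j=4: 20==20 emit, i++,j++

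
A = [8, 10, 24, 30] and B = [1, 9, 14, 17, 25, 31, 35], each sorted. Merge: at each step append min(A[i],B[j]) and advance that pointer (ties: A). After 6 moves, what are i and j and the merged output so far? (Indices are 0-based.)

i=2, j=4, merged so far=[1, 8, 9, 10, 14, 17]

i=0 j=0: A[i]=8>B[j]=1 take 1, j++
i=0 j=1: A[i]=8<=B[j]=9 take 8, i++
i=1 j=1: A[i]=10>B[j]=9 take 9, j++
i=1 j=2: A[i]=10<=B[j]=14 take 10, i++
i=2 j=2: A[i]=24>B[j]=14 take 14, j++
i=2 j=3: A[i]=24>B[j]=17 take 17, j++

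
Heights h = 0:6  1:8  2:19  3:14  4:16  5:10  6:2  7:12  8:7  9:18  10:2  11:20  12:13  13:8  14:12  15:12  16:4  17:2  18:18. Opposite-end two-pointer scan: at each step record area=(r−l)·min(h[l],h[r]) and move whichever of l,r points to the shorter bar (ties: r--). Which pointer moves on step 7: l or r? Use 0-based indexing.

[0,18] min(6,18)*18=108 best=108 * → l++
[1,18] min(8,18)*17=136 best=136 * → l++
[2,18] min(19,18)*16=288 best=288 * → r--
[2,17] min(19,2)*15=30 best=288 → r--
[2,16] min(19,4)*14=56 best=288 → r--
[2,15] min(19,12)*13=156 best=288 → r--
[2,14] min(19,12)*12=144 best=288 → r--

r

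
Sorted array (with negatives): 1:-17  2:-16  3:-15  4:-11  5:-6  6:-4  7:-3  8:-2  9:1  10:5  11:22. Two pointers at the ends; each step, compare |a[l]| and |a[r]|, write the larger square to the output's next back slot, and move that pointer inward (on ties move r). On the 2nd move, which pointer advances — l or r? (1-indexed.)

[1,11] |-17|<=|22| out[11]=484 → r--
[1,10] |-17|>|5| out[10]=289 → l++

l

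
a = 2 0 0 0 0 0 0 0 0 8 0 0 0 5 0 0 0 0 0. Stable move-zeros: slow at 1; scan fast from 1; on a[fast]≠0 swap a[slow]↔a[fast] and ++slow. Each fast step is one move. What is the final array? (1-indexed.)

(s=1,f=1) a[fast]=2≠0 swap→a[1]=2 → slow++,fast++
(s=2,f=2) a[fast]=0 → fast++
(s=2,f=3) a[fast]=0 → fast++
(s=2,f=4) a[fast]=0 → fast++
(s=2,f=5) a[fast]=0 → fast++
(s=2,f=6) a[fast]=0 → fast++
(s=2,f=7) a[fast]=0 → fast++
(s=2,f=8) a[fast]=0 → fast++
(s=2,f=9) a[fast]=0 → fast++
(s=2,f=10) a[fast]=8≠0 swap→a[2]=8 → slow++,fast++
(s=3,f=11) a[fast]=0 → fast++
(s=3,f=12) a[fast]=0 → fast++
(s=3,f=13) a[fast]=0 → fast++
(s=3,f=14) a[fast]=5≠0 swap→a[3]=5 → slow++,fast++
(s=4,f=15) a[fast]=0 → fast++
(s=4,f=16) a[fast]=0 → fast++
(s=4,f=17) a[fast]=0 → fast++
(s=4,f=18) a[fast]=0 → fast++
(s=4,f=19) a[fast]=0 → fast++

[2, 8, 5, 0, 0, 0, 0, 0, 0, 0, 0, 0, 0, 0, 0, 0, 0, 0, 0]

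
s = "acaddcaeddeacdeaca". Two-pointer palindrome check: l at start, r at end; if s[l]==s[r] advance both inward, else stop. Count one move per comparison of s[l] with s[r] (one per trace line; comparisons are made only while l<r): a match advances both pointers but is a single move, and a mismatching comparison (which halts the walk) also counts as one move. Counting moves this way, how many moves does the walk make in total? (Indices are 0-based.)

[0,17] 'a'=='a' → l++,r--
[1,16] 'c'=='c' → l++,r--
[2,15] 'a'=='a' → l++,r--
[3,14] 'd'!='e' → stop

4 moves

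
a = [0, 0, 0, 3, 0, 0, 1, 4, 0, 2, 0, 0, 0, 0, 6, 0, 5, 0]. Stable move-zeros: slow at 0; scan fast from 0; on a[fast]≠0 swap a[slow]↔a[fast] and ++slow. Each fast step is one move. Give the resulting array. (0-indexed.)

(s=0,f=0) a[fast]=0 → fast++
(s=0,f=1) a[fast]=0 → fast++
(s=0,f=2) a[fast]=0 → fast++
(s=0,f=3) a[fast]=3≠0 swap→a[0]=3 → slow++,fast++
(s=1,f=4) a[fast]=0 → fast++
(s=1,f=5) a[fast]=0 → fast++
(s=1,f=6) a[fast]=1≠0 swap→a[1]=1 → slow++,fast++
(s=2,f=7) a[fast]=4≠0 swap→a[2]=4 → slow++,fast++
(s=3,f=8) a[fast]=0 → fast++
(s=3,f=9) a[fast]=2≠0 swap→a[3]=2 → slow++,fast++
(s=4,f=10) a[fast]=0 → fast++
(s=4,f=11) a[fast]=0 → fast++
(s=4,f=12) a[fast]=0 → fast++
(s=4,f=13) a[fast]=0 → fast++
(s=4,f=14) a[fast]=6≠0 swap→a[4]=6 → slow++,fast++
(s=5,f=15) a[fast]=0 → fast++
(s=5,f=16) a[fast]=5≠0 swap→a[5]=5 → slow++,fast++
(s=6,f=17) a[fast]=0 → fast++

[3, 1, 4, 2, 6, 5, 0, 0, 0, 0, 0, 0, 0, 0, 0, 0, 0, 0]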